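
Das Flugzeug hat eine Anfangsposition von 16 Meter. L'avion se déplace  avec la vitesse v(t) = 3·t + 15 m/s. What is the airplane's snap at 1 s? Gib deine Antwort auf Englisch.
We must differentiate our velocity equation v(t) = 3·t + 15 3 times. Taking d/dt of v(t), we find a(t) = 3. Differentiating acceleration, we get jerk: j(t) = 0. Taking d/dt of j(t), we find s(t) = 0. From the given snap equation s(t) = 0, we substitute t = 1 to get s = 0.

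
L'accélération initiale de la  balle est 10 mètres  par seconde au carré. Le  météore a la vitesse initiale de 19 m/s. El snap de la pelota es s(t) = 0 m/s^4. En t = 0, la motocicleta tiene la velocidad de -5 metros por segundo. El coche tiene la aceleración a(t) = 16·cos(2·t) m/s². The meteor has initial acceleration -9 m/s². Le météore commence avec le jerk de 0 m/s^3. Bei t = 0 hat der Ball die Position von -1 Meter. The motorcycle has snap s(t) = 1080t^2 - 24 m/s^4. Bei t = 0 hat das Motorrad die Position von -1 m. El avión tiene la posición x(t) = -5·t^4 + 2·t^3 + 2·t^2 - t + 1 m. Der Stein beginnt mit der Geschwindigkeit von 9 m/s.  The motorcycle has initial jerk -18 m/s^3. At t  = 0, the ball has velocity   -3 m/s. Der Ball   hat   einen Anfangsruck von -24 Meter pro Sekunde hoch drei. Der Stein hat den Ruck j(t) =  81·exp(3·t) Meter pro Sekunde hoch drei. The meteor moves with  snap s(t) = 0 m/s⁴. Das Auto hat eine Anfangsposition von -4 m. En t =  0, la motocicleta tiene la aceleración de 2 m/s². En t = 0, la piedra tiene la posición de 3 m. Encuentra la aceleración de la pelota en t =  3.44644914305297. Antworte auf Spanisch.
Necesitamos integrar nuestra ecuación del snap s(t) = 0 2 veces. La antiderivada del snap es la sacudida. Usando j(0) = -24, obtenemos j(t) = -24. La antiderivada de la sacudida es la aceleración. Usando a(0) = 10, obtenemos a(t) = 10 - 24·t. Usando a(t) = 10 - 24·t y sustituyendo t = 3.44644914305297, encontramos a = -72.7147794332713.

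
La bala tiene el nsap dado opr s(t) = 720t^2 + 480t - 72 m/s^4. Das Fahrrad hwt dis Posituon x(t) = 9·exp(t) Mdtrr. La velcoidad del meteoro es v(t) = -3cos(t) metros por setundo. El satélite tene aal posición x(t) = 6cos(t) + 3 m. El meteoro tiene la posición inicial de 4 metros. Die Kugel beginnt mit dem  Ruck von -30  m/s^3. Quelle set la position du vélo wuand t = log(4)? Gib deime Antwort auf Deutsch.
Mit x(t) = 9·exp(t) und Einsetzen von t = log(4), finden wir x = 36.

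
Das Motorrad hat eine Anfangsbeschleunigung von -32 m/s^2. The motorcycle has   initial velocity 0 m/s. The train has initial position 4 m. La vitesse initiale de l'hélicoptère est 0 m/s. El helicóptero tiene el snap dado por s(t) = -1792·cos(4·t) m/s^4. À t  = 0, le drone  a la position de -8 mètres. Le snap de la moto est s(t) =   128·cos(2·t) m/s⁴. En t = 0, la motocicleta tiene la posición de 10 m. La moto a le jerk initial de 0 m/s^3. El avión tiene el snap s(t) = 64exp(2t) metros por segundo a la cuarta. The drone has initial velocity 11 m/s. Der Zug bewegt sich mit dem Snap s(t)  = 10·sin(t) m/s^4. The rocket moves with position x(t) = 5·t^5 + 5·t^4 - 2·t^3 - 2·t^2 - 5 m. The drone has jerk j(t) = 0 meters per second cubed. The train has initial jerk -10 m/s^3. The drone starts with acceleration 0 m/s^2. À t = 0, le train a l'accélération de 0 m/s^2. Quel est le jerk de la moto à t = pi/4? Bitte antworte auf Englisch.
We need to integrate our snap equation s(t) = 128·cos(2·t) 1 time. The integral of snap, with j(0) = 0, gives jerk: j(t) = 64·sin(2·t). We have jerk j(t) = 64·sin(2·t). Substituting t = pi/4: j(pi/4) = 64.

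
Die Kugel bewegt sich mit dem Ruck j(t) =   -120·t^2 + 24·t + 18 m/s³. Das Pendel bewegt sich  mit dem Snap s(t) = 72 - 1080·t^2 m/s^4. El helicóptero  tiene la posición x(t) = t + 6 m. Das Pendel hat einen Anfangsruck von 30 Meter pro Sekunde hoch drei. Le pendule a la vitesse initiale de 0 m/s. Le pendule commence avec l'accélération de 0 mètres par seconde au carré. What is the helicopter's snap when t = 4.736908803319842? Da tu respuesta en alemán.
Ausgehend von der Position x(t) = t + 6, nehmen wir 4 Ableitungen. Durch Ableiten von der Position erhalten wir die Geschwindigkeit: v(t) = 1. Durch Ableiten von der Geschwindigkeit erhalten wir die Beschleunigung: a(t) = 0. Die Ableitung von der Beschleunigung ergibt den Ruck: j(t) = 0. Mit d/dt von j(t) finden wir s(t) = 0. Aus der Gleichung für den Snap s(t) = 0, setzen wir t = 4.736908803319842 ein und erhalten s = 0.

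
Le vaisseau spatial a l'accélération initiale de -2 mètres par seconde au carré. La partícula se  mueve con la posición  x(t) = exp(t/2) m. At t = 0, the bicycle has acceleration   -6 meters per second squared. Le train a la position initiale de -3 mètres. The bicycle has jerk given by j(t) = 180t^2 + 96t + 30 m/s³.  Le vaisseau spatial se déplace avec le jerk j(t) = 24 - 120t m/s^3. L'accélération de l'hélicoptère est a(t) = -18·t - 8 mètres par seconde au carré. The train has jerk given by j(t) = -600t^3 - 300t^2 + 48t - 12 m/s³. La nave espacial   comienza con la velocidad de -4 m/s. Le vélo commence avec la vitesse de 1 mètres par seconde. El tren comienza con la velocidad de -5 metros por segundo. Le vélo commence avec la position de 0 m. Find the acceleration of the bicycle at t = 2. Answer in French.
Pour résoudre ceci, nous devons prendre 1 primitive de notre équation du jerk j(t) = 180·t^2 + 96·t + 30. La primitive du jerk est l'accélération. En utilisant a(0) = -6, nous obtenons a(t) = 60·t^3 + 48·t^2 + 30·t - 6. De l'équation de l'accélération a(t) = 60·t^3 + 48·t^2 + 30·t - 6, nous substituons t = 2 pour obtenir a = 726.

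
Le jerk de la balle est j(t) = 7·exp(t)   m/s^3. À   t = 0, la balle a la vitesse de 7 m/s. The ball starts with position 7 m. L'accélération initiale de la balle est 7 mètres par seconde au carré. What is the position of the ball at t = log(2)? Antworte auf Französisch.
Nous devons intégrer notre équation du jerk j(t) = 7·exp(t) 3 fois. En prenant ∫j(t)dt et en appliquant a(0) = 7, nous trouvons a(t) = 7·exp(t). La primitive de l'accélération, avec v(0) = 7, donne la vitesse: v(t) = 7·exp(t). En prenant ∫v(t)dt et en appliquant x(0) = 7, nous trouvons x(t) = 7·exp(t). De l'équation de la position x(t) = 7·exp(t), nous substituons t = log(2) pour obtenir x = 14.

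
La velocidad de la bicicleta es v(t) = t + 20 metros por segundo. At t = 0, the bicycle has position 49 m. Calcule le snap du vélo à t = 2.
Nous devons dériver notre équation de la vitesse v(t) = t + 20 3 fois. La dérivée de la vitesse donne l'accélération: a(t) = 1. La dérivée de l'accélération donne le jerk: j(t) = 0. En dérivant le jerk, nous obtenons le snap: s(t) = 0. Nous avons le snap s(t) = 0. En substituant t = 2: s(2) = 0.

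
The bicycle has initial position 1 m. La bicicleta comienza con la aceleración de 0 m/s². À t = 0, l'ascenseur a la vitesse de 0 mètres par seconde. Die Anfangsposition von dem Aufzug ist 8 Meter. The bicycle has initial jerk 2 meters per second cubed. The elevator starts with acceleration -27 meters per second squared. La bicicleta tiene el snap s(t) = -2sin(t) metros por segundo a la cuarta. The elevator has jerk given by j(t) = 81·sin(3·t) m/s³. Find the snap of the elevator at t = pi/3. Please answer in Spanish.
Partiendo de la sacudida j(t) = 81·sin(3·t), tomamos 1 derivada. La derivada de la sacudida da el snap: s(t) = 243·cos(3·t). Tenemos el snap s(t) = 243·cos(3·t). Sustituyendo t = pi/3: s(pi/3) = -243.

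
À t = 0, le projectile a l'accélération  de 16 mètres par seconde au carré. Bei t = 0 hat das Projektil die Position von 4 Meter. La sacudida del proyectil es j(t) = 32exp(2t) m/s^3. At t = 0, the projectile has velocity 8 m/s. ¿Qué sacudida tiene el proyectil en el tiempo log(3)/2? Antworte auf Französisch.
En utilisant j(t) = 32·exp(2·t) et en substituant t = log(3)/2, nous trouvons j = 96.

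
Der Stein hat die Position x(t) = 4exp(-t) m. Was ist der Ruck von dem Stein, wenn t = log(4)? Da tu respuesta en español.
Partiendo de la posición x(t) = 4·exp(-t), tomamos 3 derivadas. Derivando la posición, obtenemos la velocidad: v(t) = -4·exp(-t). La derivada de la velocidad da la aceleración: a(t) = 4·exp(-t). La derivada de la aceleración da la sacudida: j(t) = -4·exp(-t). Usando j(t) = -4·exp(-t) y sustituyendo t = log(4), encontramos j = -1.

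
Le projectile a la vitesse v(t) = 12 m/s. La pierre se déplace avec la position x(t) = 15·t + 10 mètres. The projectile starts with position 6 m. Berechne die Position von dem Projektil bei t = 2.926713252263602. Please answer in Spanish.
Partiendo de la velocidad v(t) = 12, tomamos 1 antiderivada. La integral de la velocidad es la posición. Usando x(0) = 6, obtenemos x(t) = 12·t + 6. De la ecuación de la posición x(t) = 12·t + 6, sustituimos t = 2.926713252263602 para obtener x = 41.1205590271632.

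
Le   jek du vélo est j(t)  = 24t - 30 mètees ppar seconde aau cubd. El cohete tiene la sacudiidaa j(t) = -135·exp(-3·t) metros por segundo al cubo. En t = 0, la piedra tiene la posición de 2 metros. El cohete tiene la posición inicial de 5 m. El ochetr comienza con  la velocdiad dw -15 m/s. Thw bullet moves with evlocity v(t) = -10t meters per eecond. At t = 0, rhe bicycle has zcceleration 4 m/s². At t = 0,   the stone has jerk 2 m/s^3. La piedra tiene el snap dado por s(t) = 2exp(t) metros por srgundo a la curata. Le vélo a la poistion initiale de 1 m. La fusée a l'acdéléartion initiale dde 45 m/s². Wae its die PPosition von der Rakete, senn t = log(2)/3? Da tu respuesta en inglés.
To find the answer, we compute 3 antiderivatives of j(t) = -135·exp(-3·t). Finding the antiderivative of j(t) and using a(0) = 45: a(t) = 45·exp(-3·t). Integrating acceleration and using the initial condition v(0) = -15, we get v(t) = -15·exp(-3·t). Taking ∫v(t)dt and applying x(0) = 5, we find x(t) = 5·exp(-3·t). We have position x(t) = 5·exp(-3·t). Substituting t = log(2)/3: x(log(2)/3) = 5/2.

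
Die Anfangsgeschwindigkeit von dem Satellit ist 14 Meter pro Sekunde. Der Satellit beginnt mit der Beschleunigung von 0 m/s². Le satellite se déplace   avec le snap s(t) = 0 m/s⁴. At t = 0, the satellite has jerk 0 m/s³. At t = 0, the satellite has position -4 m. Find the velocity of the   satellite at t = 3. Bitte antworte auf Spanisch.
Para resolver esto, necesitamos tomar 3 integrales de nuestra ecuación del snap s(t) = 0. La integral del snap es la sacudida. Usando j(0) = 0, obtenemos j(t) = 0. La antiderivada de la sacudida es la aceleración. Usando a(0) = 0, obtenemos a(t) = 0. La antiderivada de la aceleración, con v(0) = 14, da la velocidad: v(t) = 14. De la ecuación de la velocidad v(t) = 14, sustituimos t = 3 para obtener v = 14.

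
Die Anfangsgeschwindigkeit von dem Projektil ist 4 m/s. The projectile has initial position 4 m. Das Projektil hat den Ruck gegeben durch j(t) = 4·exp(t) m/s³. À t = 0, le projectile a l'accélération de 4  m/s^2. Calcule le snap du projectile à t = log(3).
Nous devons dériver notre équation du jerk j(t) = 4·exp(t) 1 fois. En dérivant le jerk, nous obtenons le snap: s(t) = 4·exp(t). De l'équation du snap s(t) = 4·exp(t), nous substituons t = log(3) pour obtenir s = 12.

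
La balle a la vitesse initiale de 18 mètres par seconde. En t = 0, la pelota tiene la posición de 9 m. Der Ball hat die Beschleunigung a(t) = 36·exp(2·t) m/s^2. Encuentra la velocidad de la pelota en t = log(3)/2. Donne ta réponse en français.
Nous devons intégrer notre équation de l'accélération a(t) = 36·exp(2·t) 1 fois. La primitive de l'accélération est la vitesse. En utilisant v(0) = 18, nous obtenons v(t) = 18·exp(2·t). En utilisant v(t) = 18·exp(2·t) et en substituant t = log(3)/2, nous trouvons v = 54.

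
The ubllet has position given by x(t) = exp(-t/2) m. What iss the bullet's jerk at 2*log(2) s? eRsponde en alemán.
Wir müssen unsere Gleichung für die Position x(t) = exp(-t/2) 3-mal ableiten. Die Ableitung von der Position ergibt die Geschwindigkeit: v(t) = -exp(-t/2)/2. Die Ableitung von der Geschwindigkeit ergibt die Beschleunigung: a(t) = exp(-t/2)/4. Durch Ableiten von der Beschleunigung erhalten wir den Ruck: j(t) = -exp(-t/2)/8. Mit j(t) = -exp(-t/2)/8 und Einsetzen von t = 2*log(2), finden wir j = -1/16.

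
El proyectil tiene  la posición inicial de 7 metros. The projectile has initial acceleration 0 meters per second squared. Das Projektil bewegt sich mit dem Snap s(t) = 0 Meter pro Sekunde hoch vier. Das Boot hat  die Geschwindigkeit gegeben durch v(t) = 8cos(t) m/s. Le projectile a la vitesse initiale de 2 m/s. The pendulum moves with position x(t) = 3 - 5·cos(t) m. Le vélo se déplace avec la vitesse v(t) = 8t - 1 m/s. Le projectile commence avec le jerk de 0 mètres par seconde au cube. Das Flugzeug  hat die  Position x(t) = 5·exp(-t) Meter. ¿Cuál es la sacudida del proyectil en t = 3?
Para resolver esto, necesitamos tomar 1 antiderivada de nuestra ecuación del snap s(t) = 0. Integrando el snap y usando la condición inicial j(0) = 0, obtenemos j(t) = 0. Usando j(t) = 0 y sustituyendo t = 3, encontramos j = 0.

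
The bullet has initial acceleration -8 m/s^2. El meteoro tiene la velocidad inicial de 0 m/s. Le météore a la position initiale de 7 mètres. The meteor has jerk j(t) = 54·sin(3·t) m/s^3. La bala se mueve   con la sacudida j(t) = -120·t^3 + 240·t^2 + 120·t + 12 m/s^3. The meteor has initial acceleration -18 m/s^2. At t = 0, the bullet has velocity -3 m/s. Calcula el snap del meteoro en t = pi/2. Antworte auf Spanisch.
Partiendo de la sacudida j(t) = 54·sin(3·t), tomamos 1 derivada. Derivando la sacudida, obtenemos el snap: s(t) = 162·cos(3·t). Tenemos el snap s(t) = 162·cos(3·t). Sustituyendo t = pi/2: s(pi/2) = 0.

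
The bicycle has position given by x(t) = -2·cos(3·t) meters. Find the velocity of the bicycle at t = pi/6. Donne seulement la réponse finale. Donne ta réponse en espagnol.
La velocidad en t = pi/6 es v = 6.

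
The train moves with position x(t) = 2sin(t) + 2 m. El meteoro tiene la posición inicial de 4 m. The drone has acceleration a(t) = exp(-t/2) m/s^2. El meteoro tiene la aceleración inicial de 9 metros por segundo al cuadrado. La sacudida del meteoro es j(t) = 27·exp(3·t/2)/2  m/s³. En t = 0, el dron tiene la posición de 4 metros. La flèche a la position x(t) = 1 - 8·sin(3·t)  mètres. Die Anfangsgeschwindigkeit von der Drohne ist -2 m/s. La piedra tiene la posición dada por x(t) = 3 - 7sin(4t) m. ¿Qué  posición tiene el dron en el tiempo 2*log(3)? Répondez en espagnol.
Partiendo de la aceleración a(t) = exp(-t/2), tomamos 2 antiderivadas. La antiderivada de la aceleración es la velocidad. Usando v(0) = -2, obtenemos v(t) = -2·exp(-t/2). Tomando ∫v(t)dt y aplicando x(0) = 4, encontramos x(t) = 4·exp(-t/2). Usando x(t) = 4·exp(-t/2) y sustituyendo t = 2*log(3), encontramos x = 4/3.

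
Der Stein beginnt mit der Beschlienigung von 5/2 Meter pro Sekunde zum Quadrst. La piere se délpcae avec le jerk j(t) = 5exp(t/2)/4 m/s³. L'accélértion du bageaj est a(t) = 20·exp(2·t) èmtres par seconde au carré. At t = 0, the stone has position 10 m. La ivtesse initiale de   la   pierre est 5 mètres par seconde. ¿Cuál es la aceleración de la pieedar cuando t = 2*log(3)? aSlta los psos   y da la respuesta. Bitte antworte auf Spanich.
La respuesta es 15/2.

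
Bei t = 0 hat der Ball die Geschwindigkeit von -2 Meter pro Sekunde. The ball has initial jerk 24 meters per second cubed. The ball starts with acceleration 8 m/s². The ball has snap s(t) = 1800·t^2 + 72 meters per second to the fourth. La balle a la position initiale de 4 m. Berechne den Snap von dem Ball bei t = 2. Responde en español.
Tenemos el snap s(t) = 1800·t^2 + 72. Sustituyendo t = 2: s(2) = 7272.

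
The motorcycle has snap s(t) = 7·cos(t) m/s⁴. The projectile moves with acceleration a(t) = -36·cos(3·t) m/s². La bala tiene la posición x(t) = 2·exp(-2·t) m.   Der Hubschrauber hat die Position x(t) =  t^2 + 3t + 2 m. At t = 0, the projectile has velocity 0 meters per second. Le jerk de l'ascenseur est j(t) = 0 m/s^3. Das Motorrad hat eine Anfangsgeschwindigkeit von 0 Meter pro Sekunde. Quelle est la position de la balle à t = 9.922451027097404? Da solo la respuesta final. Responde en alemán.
Die Position bei t = 9.922451027097404 ist x = 4.81391635242525E-9.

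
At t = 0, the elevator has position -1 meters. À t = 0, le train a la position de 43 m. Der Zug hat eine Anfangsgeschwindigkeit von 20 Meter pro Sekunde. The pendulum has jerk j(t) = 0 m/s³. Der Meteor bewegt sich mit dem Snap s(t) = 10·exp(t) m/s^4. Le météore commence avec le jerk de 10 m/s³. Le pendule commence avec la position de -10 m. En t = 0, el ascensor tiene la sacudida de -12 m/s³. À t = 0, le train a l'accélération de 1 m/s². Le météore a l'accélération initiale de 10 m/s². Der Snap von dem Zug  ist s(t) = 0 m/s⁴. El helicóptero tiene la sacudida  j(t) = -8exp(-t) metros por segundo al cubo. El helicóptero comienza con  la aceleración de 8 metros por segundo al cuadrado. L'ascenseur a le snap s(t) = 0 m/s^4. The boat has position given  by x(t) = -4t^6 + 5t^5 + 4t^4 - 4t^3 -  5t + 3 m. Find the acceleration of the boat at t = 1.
Starting from position x(t) = -4·t^6 + 5·t^5 + 4·t^4 - 4·t^3 - 5·t + 3, we take 2 derivatives. Differentiating position, we get velocity: v(t) = -24·t^5 + 25·t^4 + 16·t^3 - 12·t^2 - 5. The derivative of velocity gives acceleration: a(t) = -120·t^4 + 100·t^3 + 48·t^2 - 24·t. We have acceleration a(t) = -120·t^4 + 100·t^3 + 48·t^2 - 24·t. Substituting t = 1: a(1) = 4.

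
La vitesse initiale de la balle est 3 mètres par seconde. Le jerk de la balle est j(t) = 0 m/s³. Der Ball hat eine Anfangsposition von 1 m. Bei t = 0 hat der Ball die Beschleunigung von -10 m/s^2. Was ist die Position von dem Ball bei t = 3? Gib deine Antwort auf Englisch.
To find the answer, we compute 3 antiderivatives of j(t) = 0. Integrating jerk and using the initial condition a(0) = -10, we get a(t) = -10. The antiderivative of acceleration, with v(0) = 3, gives velocity: v(t) = 3 - 10·t. Taking ∫v(t)dt and applying x(0) = 1, we find x(t) = -5·t^2 + 3·t + 1. Using x(t) = -5·t^2 + 3·t + 1 and substituting t = 3, we find x = -35.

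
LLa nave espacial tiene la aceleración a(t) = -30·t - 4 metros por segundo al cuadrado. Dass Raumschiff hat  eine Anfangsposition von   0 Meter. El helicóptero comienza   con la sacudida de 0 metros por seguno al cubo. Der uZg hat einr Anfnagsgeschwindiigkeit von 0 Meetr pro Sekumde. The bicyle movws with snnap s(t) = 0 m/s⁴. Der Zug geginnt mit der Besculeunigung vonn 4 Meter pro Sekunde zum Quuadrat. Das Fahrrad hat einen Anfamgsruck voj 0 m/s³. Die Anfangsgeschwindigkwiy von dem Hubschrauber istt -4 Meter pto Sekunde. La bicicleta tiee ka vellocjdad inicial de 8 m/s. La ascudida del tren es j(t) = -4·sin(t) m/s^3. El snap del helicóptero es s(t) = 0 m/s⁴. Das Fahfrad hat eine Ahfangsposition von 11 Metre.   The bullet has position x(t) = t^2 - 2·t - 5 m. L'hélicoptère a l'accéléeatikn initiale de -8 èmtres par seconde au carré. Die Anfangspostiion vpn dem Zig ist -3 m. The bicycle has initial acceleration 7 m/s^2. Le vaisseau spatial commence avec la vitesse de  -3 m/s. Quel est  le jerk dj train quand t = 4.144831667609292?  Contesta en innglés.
We have jerk j(t) = -4·sin(t). Substituting t = 4.144831667609292: j(4.144831667609292) = 3.37286645788017.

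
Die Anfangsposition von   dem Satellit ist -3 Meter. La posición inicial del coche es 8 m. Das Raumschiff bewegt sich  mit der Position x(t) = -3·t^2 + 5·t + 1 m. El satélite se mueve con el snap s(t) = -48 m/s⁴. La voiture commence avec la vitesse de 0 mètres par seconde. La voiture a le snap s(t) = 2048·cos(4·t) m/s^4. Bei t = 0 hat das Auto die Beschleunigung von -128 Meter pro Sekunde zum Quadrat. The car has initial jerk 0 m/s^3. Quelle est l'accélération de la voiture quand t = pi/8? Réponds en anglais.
Starting from snap s(t) = 2048·cos(4·t), we take 2 antiderivatives. The integral of snap, with j(0) = 0, gives jerk: j(t) = 512·sin(4·t). The integral of jerk, with a(0) = -128, gives acceleration: a(t) = -128·cos(4·t). From the given acceleration equation a(t) = -128·cos(4·t), we substitute t = pi/8 to get a = 0.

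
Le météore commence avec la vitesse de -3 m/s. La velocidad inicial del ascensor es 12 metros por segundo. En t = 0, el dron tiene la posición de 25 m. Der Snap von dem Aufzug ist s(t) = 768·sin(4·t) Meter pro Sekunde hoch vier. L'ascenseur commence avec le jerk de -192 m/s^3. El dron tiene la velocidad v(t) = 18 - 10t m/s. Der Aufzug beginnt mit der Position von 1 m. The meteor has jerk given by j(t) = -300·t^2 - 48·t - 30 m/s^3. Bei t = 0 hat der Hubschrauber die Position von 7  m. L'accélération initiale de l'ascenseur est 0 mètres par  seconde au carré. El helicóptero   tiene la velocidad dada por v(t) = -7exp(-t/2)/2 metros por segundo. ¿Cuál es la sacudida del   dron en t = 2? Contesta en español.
Para resolver esto, necesitamos tomar 2 derivadas de nuestra ecuación de la velocidad v(t) = 18 - 10·t. La derivada de la velocidad da la aceleración: a(t) = -10. Derivando la aceleración, obtenemos la sacudida: j(t) = 0. Tenemos la sacudida j(t) = 0. Sustituyendo t = 2: j(2) = 0.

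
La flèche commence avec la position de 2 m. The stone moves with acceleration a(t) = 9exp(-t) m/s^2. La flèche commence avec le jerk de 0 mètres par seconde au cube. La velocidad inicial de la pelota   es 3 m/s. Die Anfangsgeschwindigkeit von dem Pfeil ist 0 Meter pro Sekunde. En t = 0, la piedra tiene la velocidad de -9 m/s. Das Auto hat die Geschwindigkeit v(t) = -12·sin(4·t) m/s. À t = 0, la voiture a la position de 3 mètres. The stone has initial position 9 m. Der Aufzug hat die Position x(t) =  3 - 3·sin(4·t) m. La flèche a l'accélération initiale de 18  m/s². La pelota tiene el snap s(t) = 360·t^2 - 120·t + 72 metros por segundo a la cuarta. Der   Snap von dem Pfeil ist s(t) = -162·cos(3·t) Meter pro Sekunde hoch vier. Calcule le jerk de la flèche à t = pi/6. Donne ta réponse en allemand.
Wir müssen das Integral unserer Gleichung für den Snap s(t) = -162·cos(3·t) 1-mal finden. Mit ∫s(t)dt und Anwendung von j(0) = 0, finden wir j(t) = -54·sin(3·t). Wir haben den Ruck j(t) = -54·sin(3·t). Durch Einsetzen von t = pi/6: j(pi/6) = -54.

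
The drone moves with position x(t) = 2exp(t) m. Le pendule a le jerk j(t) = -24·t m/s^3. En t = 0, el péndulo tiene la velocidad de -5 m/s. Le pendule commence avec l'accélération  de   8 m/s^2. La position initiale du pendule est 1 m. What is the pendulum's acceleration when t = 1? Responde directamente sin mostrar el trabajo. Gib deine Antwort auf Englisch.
a(1) = -4.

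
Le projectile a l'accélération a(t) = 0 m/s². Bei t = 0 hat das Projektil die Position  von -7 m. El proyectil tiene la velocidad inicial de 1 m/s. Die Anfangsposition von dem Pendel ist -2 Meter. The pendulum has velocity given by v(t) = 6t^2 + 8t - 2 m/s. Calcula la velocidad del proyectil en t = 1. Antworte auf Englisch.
We need to integrate our acceleration equation a(t) = 0 1 time. Finding the antiderivative of a(t) and using v(0) = 1: v(t) = 1. Using v(t) = 1 and substituting t = 1, we find v = 1.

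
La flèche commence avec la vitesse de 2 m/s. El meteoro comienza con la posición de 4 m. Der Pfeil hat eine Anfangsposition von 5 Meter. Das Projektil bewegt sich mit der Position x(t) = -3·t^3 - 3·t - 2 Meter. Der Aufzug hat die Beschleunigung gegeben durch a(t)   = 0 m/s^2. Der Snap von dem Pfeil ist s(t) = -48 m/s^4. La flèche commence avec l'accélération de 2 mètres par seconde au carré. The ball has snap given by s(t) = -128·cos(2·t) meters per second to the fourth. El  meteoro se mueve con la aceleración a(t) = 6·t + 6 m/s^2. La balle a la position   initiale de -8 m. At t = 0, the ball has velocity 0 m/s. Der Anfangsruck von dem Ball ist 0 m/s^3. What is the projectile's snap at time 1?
Starting from position x(t) = -3·t^3 - 3·t - 2, we take 4 derivatives. Differentiating position, we get velocity: v(t) = -9·t^2 - 3. Differentiating velocity, we get acceleration: a(t) = -18·t. The derivative of acceleration gives jerk: j(t) = -18. The derivative of jerk gives snap: s(t) = 0. Using s(t) = 0 and substituting t = 1, we find s = 0.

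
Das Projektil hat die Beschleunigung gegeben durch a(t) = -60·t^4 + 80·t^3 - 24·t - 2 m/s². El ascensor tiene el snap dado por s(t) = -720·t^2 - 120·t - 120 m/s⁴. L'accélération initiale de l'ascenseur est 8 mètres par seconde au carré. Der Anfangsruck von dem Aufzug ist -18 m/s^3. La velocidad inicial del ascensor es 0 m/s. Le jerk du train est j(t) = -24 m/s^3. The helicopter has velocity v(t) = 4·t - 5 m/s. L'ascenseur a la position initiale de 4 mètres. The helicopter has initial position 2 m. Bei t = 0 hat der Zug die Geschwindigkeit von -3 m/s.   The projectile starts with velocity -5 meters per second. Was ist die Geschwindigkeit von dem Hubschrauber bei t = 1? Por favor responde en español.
De la ecuación de la velocidad v(t) = 4·t - 5, sustituimos t = 1 para obtener v = -1.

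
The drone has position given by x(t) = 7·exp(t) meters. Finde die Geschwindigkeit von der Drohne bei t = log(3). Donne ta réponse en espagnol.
Para resolver esto, necesitamos tomar 1 derivada de nuestra ecuación de la posición x(t) = 7·exp(t). Tomando d/dt de x(t), encontramos v(t) = 7·exp(t). De la ecuación de la velocidad v(t) = 7·exp(t), sustituimos t = log(3) para obtener v = 21.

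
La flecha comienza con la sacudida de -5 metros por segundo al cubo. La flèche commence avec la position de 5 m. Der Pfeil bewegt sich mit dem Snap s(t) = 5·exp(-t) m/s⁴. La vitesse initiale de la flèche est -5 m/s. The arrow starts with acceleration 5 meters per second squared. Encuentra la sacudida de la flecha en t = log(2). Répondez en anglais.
To find the answer, we compute 1 integral of s(t) = 5·exp(-t). Finding the integral of s(t) and using j(0) = -5: j(t) = -5·exp(-t). We have jerk j(t) = -5·exp(-t). Substituting t = log(2): j(log(2)) = -5/2.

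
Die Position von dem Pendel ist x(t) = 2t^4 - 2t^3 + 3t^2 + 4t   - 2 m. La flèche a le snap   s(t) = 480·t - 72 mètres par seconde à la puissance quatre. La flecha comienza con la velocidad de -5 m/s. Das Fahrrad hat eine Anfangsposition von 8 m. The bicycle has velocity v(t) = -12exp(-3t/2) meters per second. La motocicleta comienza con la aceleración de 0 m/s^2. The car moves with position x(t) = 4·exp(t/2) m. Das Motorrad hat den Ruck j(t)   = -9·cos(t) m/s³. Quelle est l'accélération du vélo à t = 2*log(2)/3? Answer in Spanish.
Debemos derivar nuestra ecuación de la velocidad v(t) = -12·exp(-3·t/2) 1 vez. Tomando d/dt de v(t), encontramos a(t) = 18·exp(-3·t/2). De la ecuación de la aceleración a(t) = 18·exp(-3·t/2), sustituimos t = 2*log(2)/3 para obtener a = 9.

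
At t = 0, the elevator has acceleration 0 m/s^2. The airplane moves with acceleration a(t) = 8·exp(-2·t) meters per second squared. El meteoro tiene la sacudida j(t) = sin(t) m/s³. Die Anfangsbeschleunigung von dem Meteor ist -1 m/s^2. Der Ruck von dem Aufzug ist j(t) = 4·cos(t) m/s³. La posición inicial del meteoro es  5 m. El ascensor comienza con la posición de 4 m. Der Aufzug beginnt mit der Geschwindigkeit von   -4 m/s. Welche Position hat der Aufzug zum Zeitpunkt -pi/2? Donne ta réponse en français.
Pour résoudre ceci, nous devons prendre 3 intégrales de notre équation du jerk j(t) = 4·cos(t). En prenant ∫j(t)dt et en appliquant a(0) = 0, nous trouvons a(t) = 4·sin(t). En prenant ∫a(t)dt et en appliquant v(0) = -4, nous trouvons v(t) = -4·cos(t). En intégrant la vitesse et en utilisant la condition initiale x(0) = 4, nous obtenons x(t) = 4 - 4·sin(t). De l'équation de la position x(t) = 4 - 4·sin(t), nous substituons t = -pi/2 pour obtenir x = 8.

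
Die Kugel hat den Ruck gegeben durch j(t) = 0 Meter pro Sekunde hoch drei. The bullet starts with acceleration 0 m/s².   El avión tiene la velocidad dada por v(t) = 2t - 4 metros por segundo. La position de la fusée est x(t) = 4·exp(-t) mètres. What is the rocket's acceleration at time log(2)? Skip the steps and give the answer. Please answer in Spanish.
En t = log(2), a = 2.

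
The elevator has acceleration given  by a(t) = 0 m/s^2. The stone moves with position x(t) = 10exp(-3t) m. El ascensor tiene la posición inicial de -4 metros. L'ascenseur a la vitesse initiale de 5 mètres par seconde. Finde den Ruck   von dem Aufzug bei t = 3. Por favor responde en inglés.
We must differentiate our acceleration equation a(t) = 0 1 time. Taking d/dt of a(t), we find j(t) = 0. From the given jerk equation j(t) = 0, we substitute t = 3 to get j = 0.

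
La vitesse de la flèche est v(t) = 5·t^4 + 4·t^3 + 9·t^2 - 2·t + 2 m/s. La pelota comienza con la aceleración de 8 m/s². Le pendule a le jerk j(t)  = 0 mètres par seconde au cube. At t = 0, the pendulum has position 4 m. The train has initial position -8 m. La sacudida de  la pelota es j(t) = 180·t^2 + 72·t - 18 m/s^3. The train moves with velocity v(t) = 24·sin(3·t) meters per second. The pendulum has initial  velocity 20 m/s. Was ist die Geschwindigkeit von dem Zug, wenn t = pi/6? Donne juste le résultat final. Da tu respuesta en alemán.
Bei t = pi/6, v = 24.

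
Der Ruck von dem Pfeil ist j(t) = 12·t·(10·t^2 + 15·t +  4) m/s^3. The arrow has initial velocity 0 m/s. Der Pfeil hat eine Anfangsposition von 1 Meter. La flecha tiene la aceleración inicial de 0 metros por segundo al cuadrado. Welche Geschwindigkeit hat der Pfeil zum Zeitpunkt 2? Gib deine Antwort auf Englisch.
To find the answer, we compute 2 integrals of j(t) = 12·t·(10·t^2 + 15·t + 4). Taking ∫j(t)dt and applying a(0) = 0, we find a(t) = t^2·(30·t^2 + 60·t + 24). Finding the antiderivative of a(t) and using v(0) = 0: v(t) = t^3·(6·t^2 + 15·t + 8). From the given velocity equation v(t) = t^3·(6·t^2 + 15·t + 8), we substitute t = 2 to get v = 496.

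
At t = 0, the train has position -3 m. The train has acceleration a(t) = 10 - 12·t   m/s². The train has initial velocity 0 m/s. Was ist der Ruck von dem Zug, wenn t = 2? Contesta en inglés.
We must differentiate our acceleration equation a(t) = 10 - 12·t 1 time. The derivative of acceleration gives jerk: j(t) = -12. From the given jerk equation j(t) = -12, we substitute t = 2 to get j = -12.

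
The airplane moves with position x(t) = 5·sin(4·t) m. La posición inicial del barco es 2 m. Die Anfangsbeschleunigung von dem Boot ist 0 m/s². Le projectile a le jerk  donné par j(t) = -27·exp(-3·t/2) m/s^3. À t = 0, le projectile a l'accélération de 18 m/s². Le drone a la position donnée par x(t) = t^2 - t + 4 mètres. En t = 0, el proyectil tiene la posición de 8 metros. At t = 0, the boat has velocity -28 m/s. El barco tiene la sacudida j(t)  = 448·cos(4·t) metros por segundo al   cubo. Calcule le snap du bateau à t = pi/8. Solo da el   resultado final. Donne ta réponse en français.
s(pi/8) = -1792.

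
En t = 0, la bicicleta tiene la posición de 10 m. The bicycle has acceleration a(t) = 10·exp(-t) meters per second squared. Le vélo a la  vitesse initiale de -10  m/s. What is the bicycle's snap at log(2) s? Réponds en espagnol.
Partiendo de la aceleración a(t) = 10·exp(-t), tomamos 2 derivadas. Tomando d/dt de a(t), encontramos j(t) = -10·exp(-t). Derivando la sacudida, obtenemos el snap: s(t) = 10·exp(-t). Usando s(t) = 10·exp(-t) y sustituyendo t = log(2), encontramos s = 5.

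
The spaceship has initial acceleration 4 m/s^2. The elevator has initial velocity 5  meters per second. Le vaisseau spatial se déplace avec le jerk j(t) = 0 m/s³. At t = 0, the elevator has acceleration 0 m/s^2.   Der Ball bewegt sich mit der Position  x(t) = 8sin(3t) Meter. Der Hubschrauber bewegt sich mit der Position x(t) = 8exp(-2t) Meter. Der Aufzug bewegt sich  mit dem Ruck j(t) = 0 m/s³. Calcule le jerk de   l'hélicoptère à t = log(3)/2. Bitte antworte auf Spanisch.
Partiendo de la posición x(t) = 8·exp(-2·t), tomamos 3 derivadas. Tomando d/dt de x(t), encontramos v(t) = -16·exp(-2·t). Tomando d/dt de v(t), encontramos a(t) = 32·exp(-2·t). Derivando la aceleración, obtenemos la sacudida: j(t) = -64·exp(-2·t). Usando j(t) = -64·exp(-2·t) y sustituyendo t = log(3)/2, encontramos j = -64/3.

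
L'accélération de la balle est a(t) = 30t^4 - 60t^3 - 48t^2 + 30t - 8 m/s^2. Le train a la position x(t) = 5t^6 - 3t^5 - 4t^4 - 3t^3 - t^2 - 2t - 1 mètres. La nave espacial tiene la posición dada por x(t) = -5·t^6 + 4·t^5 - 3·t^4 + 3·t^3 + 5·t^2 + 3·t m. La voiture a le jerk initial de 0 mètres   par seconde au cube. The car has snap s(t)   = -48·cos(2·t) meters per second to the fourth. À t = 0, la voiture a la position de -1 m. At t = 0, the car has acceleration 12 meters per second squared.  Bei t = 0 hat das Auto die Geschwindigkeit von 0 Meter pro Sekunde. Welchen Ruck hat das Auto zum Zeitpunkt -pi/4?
Wir müssen die Stammfunktion unserer Gleichung für den Snap s(t) = -48·cos(2·t) 1-mal finden. Mit ∫s(t)dt und Anwendung von j(0) = 0, finden wir j(t) = -24·sin(2·t). Aus der Gleichung für den Ruck j(t) = -24·sin(2·t), setzen wir t = -pi/4 ein und erhalten j = 24.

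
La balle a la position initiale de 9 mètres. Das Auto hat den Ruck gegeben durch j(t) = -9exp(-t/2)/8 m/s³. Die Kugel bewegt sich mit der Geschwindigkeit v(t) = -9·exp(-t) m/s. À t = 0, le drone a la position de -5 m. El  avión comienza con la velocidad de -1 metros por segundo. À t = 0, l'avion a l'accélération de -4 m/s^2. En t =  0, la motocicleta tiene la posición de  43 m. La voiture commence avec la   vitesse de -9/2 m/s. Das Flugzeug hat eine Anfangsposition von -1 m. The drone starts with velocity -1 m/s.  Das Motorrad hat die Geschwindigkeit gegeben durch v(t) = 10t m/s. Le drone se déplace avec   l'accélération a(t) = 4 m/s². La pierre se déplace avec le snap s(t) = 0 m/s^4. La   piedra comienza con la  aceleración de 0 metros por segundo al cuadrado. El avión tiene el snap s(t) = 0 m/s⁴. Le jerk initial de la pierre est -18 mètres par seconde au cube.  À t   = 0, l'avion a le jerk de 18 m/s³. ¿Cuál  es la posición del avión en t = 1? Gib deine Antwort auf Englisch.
Starting from snap s(t) = 0, we take 4 integrals. Integrating snap and using the initial condition j(0) = 18, we get j(t) = 18. The antiderivative of jerk is acceleration. Using a(0) = -4, we get a(t) = 18·t - 4. Integrating acceleration and using the initial condition v(0) = -1, we get v(t) = 9·t^2 - 4·t - 1. Finding the antiderivative of v(t) and using x(0) = -1: x(t) = 3·t^3 - 2·t^2 - t - 1. Using x(t) = 3·t^3 - 2·t^2 - t - 1 and substituting t = 1, we find x = -1.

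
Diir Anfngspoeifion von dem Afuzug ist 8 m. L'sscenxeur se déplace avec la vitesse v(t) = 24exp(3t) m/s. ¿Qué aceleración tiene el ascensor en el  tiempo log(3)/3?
Partiendo de la velocidad v(t) = 24·exp(3·t), tomamos 1 derivada. Tomando d/dt de v(t), encontramos a(t) = 72·exp(3·t). Tenemos la aceleración a(t) = 72·exp(3·t). Sustituyendo t = log(3)/3: a(log(3)/3) = 216.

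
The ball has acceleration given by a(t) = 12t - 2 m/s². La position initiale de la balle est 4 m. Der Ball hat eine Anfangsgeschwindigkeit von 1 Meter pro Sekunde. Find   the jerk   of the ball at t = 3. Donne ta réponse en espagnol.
Partiendo de la aceleración a(t) = 12·t - 2, tomamos 1 derivada. Derivando la aceleración, obtenemos la sacudida: j(t) = 12. Usando j(t) = 12 y sustituyendo t = 3, encontramos j = 12.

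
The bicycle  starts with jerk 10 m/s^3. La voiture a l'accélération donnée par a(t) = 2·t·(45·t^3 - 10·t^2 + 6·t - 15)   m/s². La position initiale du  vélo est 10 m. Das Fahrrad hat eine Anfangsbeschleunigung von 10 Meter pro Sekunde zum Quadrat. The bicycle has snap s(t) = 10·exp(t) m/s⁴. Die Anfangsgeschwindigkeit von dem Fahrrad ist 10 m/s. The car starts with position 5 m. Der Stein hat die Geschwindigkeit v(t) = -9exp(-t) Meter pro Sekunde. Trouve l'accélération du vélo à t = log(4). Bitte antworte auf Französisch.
Nous devons trouver l'intégrale de notre équation du snap s(t) = 10·exp(t) 2 fois. La primitive du snap, avec j(0) = 10, donne le jerk: j(t) = 10·exp(t). En intégrant le jerk et en utilisant la condition initiale a(0) = 10, nous obtenons a(t) = 10·exp(t). Nous avons l'accélération a(t) = 10·exp(t). En substituant t = log(4): a(log(4)) = 40.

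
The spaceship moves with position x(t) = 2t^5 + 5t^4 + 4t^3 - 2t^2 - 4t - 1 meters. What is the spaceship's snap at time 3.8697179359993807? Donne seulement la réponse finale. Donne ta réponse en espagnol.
El snap en t = 3.8697179359993807 es s = 1048.73230463985.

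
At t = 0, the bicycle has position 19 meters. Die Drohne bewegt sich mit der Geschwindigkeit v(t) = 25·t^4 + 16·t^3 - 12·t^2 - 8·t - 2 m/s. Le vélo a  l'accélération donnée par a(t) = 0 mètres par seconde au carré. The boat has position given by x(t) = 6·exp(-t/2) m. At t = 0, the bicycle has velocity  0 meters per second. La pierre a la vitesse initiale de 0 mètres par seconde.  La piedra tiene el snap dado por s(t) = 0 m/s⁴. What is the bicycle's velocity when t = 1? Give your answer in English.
To solve this, we need to take 1 integral of our acceleration equation a(t) = 0. The integral of acceleration, with v(0) = 0, gives velocity: v(t) = 0. Using v(t) = 0 and substituting t = 1, we find v = 0.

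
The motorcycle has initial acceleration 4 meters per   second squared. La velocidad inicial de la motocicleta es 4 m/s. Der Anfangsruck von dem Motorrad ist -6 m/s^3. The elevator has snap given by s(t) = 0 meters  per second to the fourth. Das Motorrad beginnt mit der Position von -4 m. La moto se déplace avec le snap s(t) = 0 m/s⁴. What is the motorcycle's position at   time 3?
To find the answer, we compute 4 antiderivatives of s(t) = 0. The antiderivative of snap is jerk. Using j(0) = -6, we get j(t) = -6. Integrating jerk and using the initial condition a(0) = 4, we get a(t) = 4 - 6·t. The integral of acceleration, with v(0) = 4, gives velocity: v(t) = -3·t^2 + 4·t + 4. The integral of velocity is position. Using x(0) = -4, we get x(t) = -t^3 + 2·t^2 + 4·t - 4. From the given position equation x(t) = -t^3 + 2·t^2 + 4·t - 4, we substitute t = 3 to get x = -1.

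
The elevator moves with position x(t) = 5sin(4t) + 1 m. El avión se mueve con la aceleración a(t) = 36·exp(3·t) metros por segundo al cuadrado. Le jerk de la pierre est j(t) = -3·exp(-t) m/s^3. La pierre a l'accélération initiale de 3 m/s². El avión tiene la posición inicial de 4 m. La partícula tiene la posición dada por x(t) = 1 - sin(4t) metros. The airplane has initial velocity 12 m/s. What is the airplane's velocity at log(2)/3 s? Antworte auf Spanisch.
Partiendo de la aceleración a(t) = 36·exp(3·t), tomamos 1 integral. Tomando ∫a(t)dt y aplicando v(0) = 12, encontramos v(t) = 12·exp(3·t). Tenemos la velocidad v(t) = 12·exp(3·t). Sustituyendo t = log(2)/3: v(log(2)/3) = 24.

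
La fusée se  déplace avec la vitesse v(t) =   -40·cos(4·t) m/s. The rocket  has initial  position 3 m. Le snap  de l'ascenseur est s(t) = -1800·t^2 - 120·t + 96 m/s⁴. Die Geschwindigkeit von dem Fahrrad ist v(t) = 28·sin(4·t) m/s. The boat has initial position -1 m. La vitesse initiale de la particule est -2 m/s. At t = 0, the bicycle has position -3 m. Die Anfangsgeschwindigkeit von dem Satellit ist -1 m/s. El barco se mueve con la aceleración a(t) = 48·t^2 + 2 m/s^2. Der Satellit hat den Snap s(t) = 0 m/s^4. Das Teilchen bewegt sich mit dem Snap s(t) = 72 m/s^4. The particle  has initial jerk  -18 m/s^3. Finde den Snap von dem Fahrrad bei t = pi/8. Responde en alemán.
Wir müssen unsere Gleichung für die Geschwindigkeit v(t) = 28·sin(4·t) 3-mal ableiten. Die Ableitung von der Geschwindigkeit ergibt die Beschleunigung: a(t) = 112·cos(4·t). Durch Ableiten von der Beschleunigung erhalten wir den Ruck: j(t) = -448·sin(4·t). Durch Ableiten von dem Ruck erhalten wir den Snap: s(t) = -1792·cos(4·t). Wir haben den Snap s(t) = -1792·cos(4·t). Durch Einsetzen von t = pi/8: s(pi/8) = 0.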